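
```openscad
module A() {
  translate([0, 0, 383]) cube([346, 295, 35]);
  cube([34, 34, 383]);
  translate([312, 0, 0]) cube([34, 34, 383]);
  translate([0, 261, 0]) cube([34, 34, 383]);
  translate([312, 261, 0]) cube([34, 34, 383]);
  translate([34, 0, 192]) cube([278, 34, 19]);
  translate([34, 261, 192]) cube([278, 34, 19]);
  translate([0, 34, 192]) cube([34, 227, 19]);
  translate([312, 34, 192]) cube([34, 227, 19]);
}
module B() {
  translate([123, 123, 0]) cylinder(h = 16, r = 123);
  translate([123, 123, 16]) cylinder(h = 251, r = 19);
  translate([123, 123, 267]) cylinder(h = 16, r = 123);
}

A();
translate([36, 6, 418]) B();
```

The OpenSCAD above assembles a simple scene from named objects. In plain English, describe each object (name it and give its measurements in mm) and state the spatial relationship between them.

A is a four-legged stool. The seat is 346×295 mm, 35 mm thick, top at z = 418 mm. It stands on four square legs, each 34×34 mm in cross-section, from z = 0 to the seat underside, each flush with a corner of the seat. Four stretchers, 34 mm wide and 19 mm tall, connect adjacent legs with their undersides at z = 192 mm, each running between the inner faces of the legs it joins and aligned with the legs' outer faces on the other axis.

B is a spool: two coaxial disc flanges of radius 123 mm and thickness 16 mm, joined by a core cylinder of radius 19 mm and height 251 mm. The lower flange rests on z = 0 and the three cylinders share a vertical axis.

The spool is on top of the stool.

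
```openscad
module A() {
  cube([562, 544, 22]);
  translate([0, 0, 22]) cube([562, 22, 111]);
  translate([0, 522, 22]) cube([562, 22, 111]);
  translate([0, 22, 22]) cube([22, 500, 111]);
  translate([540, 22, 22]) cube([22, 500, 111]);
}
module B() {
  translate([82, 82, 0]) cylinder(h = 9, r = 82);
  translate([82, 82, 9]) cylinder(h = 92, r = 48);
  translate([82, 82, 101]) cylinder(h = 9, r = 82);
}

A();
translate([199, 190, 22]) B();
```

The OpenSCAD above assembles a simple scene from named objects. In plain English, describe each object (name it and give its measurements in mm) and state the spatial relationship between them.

A is an open storage box with external size 562×544×133 mm and wall thickness 22 mm (the base is also 22 mm thick). The base covers the whole footprint; the four walls stand on the base, with the y-facing walls full-width and the x-facing walls fitting between their inner faces.

B is a spool: two coaxial disc flanges of radius 82 mm and thickness 9 mm, joined by a core cylinder of radius 48 mm and height 92 mm. The lower flange rests on z = 0 and the three cylinders share a vertical axis.

The spool sits inside the open box, centred.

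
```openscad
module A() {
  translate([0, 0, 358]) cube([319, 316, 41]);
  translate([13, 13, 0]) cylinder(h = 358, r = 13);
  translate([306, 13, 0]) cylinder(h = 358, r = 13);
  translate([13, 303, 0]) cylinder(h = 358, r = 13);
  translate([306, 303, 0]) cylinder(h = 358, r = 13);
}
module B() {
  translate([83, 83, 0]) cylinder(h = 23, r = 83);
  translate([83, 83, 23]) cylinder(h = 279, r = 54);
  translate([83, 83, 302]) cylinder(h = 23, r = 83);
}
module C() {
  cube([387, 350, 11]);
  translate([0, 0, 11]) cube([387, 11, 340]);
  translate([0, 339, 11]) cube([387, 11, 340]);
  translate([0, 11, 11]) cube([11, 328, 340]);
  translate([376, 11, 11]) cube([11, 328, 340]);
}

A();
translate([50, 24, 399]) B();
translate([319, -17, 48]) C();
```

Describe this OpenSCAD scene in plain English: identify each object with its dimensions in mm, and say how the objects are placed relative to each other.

A is a four-legged stool. The seat is 319×316 mm, 41 mm thick, top at z = 399 mm. It stands on four round legs, each 26 mm in diameter, from z = 0 to the seat underside, each leg's axis is inset half a diameter from the nearest pair of seat edges (so the leg's bounding box is flush with the corner).

B is a spool: two coaxial disc flanges of radius 83 mm and thickness 23 mm, joined by a core cylinder of radius 54 mm and height 279 mm. The lower flange rests on z = 0 and the three cylinders share a vertical axis.

C is an open-topped rectangular box: outside dimensions 387×350×351 mm, with a uniform wall and base thickness of 11 mm. The base is a full 387×350 slab on the floor; four walls sit on top of the base. The front and back walls (the −y and +y sides) span the full width; the two side walls fit between them.

The spool is on top of the stool. The open box is beside the stool with their tops flush at z = 399.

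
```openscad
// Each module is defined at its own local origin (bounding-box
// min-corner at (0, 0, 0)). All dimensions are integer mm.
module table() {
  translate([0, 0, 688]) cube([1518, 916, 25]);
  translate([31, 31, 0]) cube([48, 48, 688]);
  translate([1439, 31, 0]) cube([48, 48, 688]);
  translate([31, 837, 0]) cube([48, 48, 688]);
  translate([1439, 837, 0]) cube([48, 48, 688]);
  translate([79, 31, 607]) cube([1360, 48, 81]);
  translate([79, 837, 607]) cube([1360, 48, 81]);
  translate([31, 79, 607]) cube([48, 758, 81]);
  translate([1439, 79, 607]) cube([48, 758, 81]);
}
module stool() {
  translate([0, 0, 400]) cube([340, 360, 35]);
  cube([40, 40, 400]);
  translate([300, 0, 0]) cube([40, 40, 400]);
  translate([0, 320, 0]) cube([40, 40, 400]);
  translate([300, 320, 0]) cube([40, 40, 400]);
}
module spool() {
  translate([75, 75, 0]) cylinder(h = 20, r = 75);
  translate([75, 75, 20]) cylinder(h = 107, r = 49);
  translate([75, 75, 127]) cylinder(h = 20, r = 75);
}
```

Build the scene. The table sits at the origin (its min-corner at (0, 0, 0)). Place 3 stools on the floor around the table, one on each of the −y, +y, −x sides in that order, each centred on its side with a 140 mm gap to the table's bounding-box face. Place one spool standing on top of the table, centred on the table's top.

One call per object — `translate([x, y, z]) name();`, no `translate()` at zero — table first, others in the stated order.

table();
translate([589, -500, 0]) stool();
translate([589, 1056, 0]) stool();
translate([-480, 278, 0]) stool();
translate([684, 383, 713]) spool();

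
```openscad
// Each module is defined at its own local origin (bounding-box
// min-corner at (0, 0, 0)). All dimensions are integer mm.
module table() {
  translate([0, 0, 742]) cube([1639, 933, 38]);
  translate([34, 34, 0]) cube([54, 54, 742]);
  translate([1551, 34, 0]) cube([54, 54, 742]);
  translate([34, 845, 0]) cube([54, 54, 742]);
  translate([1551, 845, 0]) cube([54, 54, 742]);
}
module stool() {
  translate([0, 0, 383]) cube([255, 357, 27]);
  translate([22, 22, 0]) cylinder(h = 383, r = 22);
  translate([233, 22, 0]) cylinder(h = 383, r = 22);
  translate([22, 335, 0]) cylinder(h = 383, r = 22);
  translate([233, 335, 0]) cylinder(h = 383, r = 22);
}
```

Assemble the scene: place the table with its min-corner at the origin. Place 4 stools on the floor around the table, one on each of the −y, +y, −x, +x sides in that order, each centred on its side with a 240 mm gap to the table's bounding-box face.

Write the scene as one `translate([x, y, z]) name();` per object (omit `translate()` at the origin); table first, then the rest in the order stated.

table();
translate([692, -597, 0]) stool();
translate([692, 1173, 0]) stool();
translate([-495, 288, 0]) stool();
translate([1879, 288, 0]) stool();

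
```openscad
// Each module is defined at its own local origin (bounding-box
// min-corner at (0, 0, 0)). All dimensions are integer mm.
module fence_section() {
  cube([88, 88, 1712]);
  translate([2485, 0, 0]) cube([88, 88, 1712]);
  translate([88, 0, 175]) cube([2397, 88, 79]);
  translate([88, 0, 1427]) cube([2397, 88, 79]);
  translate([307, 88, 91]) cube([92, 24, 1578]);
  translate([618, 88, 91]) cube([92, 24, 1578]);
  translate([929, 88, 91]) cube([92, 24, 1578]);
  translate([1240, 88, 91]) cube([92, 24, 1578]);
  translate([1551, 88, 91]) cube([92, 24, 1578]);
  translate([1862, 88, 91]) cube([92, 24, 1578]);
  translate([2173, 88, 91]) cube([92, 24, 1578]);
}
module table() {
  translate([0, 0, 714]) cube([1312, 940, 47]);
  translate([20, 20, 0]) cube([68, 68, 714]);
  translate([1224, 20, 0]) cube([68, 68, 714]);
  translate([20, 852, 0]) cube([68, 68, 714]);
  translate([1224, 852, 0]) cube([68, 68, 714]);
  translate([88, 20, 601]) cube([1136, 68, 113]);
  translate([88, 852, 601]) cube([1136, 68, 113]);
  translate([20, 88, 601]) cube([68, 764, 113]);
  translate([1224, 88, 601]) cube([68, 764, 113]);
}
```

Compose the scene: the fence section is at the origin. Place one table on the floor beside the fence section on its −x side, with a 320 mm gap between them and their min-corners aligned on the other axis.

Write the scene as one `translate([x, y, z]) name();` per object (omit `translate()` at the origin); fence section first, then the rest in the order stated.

fence_section();
translate([-1632, 0, 0]) table();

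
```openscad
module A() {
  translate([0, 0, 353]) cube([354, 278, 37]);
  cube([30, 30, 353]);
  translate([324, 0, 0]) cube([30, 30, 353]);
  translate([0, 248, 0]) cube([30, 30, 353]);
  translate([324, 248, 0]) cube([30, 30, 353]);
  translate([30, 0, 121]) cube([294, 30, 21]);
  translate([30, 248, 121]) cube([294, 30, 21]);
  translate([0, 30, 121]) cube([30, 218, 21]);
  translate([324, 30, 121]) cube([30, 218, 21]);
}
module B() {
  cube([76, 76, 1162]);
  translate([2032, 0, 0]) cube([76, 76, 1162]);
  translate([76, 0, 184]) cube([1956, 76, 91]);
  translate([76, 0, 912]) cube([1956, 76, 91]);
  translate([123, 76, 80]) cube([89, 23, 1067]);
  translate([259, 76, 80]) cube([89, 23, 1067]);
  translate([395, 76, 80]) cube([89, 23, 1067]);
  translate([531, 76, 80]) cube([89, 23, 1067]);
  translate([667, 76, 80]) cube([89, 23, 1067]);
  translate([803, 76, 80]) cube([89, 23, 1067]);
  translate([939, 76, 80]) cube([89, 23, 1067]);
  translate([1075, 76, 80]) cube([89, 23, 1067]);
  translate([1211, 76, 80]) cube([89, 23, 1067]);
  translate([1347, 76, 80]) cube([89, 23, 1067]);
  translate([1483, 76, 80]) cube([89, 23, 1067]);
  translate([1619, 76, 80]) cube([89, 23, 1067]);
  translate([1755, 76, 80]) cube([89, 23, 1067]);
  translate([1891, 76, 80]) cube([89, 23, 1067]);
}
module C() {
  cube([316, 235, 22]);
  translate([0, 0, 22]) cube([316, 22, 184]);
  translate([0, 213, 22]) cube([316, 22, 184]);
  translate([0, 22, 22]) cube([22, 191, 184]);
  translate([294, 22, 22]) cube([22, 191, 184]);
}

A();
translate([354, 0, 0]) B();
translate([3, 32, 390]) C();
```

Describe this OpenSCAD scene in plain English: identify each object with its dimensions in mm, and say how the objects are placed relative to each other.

A is a four-legged stool. The seat is 354×278 mm, 37 mm thick, top at z = 390 mm. It stands on four square legs, each 30×30 mm in cross-section, from z = 0 to the seat underside, each flush with a corner of the seat. Four stretchers, 30 mm wide and 21 mm tall, connect adjacent legs with their undersides at z = 121 mm, each running between the inner faces of the legs it joins and aligned with the legs' outer faces on the other axis.

B is a fence section. Two 76×76 mm posts, 1162 mm tall, stand on the floor with a clear span of 1956 mm between their inner faces. Two horizontal rails of 76×91 mm section span the gap between the posts with their undersides at z = 184 mm and z = 912 mm, flush with the posts' −y face. 14 pickets, each 89 mm wide, 23 mm thick and 1067 mm tall, are fixed to the +y face of the rails with their bottoms at z = 80 mm, evenly spaced across the span with equal gaps (rounded down to the nearest mm) at the −x end and between each pair — any rounding remainder accumulates at the +x end.

C is an open-topped rectangular box: outside dimensions 316×235×206 mm, with a uniform wall and base thickness of 22 mm. The base is a full 316×235 slab on the floor; four walls sit on top of the base. The front and back walls (the −y and +y sides) span the full width; the two side walls fit between them.

The fence section is against the stool's +x side, with their −y faces flush. The open box is on top of the stool.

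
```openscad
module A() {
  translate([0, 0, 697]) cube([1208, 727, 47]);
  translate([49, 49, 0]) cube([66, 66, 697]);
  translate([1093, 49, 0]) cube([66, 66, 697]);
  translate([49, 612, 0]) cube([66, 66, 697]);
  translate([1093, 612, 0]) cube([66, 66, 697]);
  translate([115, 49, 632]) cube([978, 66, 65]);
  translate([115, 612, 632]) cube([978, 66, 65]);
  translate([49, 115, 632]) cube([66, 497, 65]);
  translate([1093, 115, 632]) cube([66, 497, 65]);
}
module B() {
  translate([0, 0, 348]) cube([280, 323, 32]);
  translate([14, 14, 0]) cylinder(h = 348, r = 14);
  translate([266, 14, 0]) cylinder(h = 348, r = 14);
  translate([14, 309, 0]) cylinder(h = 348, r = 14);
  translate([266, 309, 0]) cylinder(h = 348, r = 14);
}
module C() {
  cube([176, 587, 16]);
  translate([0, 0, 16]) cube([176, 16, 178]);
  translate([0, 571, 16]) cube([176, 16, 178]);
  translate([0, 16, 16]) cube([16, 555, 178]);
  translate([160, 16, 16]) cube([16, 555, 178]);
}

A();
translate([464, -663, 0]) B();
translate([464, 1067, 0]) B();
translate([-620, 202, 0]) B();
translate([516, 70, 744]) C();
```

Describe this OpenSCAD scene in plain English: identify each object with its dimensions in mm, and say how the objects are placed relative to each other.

A is a table with a 1208×727 mm rectangular top, 47 mm thick, top surface at z = 744 mm, supported by four 66×66 mm square legs, each inset 49 mm from the nearest pair of top edges, running from the floor. Four apron rails, 66 mm thick and 65 mm tall, run between adjacent legs with their top edges flush with the underside of the top and their outer faces flush with the legs' outer faces.

B is a simple wooden stool: a rectangular seat 280 mm (x) by 323 mm (y), 32 mm thick, top face at z = 380 mm, on four round legs, each 28 mm in diameter. The legs rest on z = 0, each leg's axis is inset half a diameter from the nearest pair of seat edges (so the leg's bounding box is flush with the corner).

C is an open storage box with external size 176×587×194 mm and wall thickness 16 mm (the base is also 16 mm thick). The base covers the whole footprint; the four walls stand on the base, with the y-facing walls full-width and the x-facing walls fitting between their inner faces.

Three stools sit around the table at the −y, +y, −x sides. The open box is on top of the table, centred.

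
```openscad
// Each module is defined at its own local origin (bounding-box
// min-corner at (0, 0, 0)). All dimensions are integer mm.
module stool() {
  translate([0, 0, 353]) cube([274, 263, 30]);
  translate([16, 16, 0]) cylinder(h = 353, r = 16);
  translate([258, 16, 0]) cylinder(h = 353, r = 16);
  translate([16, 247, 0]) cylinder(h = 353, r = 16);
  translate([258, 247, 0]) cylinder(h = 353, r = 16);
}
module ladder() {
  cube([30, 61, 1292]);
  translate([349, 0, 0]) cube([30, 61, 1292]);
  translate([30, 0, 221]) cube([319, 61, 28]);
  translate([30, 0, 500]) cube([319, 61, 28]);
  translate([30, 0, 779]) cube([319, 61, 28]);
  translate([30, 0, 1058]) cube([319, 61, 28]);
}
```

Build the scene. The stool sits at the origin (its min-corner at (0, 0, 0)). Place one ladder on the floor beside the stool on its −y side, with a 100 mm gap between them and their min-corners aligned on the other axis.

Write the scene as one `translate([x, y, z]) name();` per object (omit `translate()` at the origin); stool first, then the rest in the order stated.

stool();
translate([0, -161, 0]) ladder();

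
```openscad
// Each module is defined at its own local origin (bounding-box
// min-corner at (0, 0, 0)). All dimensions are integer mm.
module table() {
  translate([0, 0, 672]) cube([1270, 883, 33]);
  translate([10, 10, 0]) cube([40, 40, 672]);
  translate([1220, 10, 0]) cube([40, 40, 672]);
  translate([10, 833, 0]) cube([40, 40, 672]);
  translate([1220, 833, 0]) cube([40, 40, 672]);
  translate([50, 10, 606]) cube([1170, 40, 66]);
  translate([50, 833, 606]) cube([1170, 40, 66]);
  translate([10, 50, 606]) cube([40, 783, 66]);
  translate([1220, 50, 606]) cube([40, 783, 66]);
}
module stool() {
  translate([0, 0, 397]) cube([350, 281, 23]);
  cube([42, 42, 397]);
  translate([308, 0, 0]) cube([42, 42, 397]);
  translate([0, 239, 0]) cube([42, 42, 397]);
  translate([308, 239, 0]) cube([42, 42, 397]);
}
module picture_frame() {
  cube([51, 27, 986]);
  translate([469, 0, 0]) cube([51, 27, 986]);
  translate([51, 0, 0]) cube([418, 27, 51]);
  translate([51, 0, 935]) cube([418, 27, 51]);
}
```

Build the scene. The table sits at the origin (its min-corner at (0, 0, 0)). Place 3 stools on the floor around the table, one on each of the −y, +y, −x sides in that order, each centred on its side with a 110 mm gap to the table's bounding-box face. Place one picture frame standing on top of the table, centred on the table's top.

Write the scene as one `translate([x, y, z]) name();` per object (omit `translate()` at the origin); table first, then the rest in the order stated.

table();
translate([460, -391, 0]) stool();
translate([460, 993, 0]) stool();
translate([-460, 301, 0]) stool();
translate([375, 428, 705]) picture_frame();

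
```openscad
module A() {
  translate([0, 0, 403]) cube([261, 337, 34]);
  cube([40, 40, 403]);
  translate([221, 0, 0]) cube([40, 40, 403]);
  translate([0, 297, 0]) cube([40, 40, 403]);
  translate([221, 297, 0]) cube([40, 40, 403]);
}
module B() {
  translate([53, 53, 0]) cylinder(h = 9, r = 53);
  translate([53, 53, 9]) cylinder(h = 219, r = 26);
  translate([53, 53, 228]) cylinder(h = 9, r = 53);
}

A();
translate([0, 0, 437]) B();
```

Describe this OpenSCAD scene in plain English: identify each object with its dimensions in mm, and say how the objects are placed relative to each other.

A is a simple wooden stool: a rectangular seat 261 mm (x) by 337 mm (y), 34 mm thick, top face at z = 437 mm, on four square legs, each 40×40 mm in cross-section. The legs rest on z = 0, each flush with a corner of the seat.

B is a spool: two coaxial disc flanges of radius 53 mm and thickness 9 mm, joined by a core cylinder of radius 26 mm and height 219 mm. The lower flange rests on z = 0 and the three cylinders share a vertical axis.

The spool is on top of the stool.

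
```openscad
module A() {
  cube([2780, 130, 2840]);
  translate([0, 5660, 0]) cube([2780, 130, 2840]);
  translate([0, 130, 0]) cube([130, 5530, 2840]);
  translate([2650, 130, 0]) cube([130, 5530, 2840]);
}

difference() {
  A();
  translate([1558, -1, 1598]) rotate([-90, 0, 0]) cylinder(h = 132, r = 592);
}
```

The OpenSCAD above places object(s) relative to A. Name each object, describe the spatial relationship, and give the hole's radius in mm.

The subtracted cylinder has r = 592 mm.

A is a house frame. The house frame has a circular hole through its front wall. The hole's radius is 592 mm.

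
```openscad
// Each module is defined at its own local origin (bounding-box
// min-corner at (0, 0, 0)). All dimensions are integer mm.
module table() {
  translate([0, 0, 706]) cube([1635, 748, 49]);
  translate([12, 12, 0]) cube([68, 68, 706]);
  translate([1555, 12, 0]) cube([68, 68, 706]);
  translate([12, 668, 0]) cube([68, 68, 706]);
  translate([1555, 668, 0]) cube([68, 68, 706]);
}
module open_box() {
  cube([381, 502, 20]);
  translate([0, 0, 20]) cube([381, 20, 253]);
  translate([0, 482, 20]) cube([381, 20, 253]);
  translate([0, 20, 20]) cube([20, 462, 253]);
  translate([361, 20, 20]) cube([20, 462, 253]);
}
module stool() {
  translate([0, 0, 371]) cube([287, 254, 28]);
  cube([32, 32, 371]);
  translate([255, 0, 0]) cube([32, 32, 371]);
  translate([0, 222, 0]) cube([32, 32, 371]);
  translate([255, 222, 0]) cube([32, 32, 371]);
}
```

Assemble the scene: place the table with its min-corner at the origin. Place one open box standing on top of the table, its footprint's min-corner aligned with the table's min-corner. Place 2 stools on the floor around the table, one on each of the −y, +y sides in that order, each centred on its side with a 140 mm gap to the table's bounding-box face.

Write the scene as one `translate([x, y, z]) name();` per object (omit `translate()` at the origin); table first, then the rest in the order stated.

table();
translate([0, 0, 755]) open_box();
translate([674, -394, 0]) stool();
translate([674, 888, 0]) stool();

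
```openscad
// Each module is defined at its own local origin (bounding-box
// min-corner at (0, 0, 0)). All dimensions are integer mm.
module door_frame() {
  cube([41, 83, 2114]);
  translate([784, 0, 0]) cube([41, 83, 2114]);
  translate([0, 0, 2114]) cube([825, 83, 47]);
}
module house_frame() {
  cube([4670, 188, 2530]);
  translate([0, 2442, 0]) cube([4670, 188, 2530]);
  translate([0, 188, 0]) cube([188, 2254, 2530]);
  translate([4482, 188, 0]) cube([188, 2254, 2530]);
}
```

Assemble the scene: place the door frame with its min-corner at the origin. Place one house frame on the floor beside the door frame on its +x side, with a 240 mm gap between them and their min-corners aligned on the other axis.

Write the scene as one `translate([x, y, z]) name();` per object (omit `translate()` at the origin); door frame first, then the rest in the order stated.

door_frame();
translate([1065, 0, 0]) house_frame();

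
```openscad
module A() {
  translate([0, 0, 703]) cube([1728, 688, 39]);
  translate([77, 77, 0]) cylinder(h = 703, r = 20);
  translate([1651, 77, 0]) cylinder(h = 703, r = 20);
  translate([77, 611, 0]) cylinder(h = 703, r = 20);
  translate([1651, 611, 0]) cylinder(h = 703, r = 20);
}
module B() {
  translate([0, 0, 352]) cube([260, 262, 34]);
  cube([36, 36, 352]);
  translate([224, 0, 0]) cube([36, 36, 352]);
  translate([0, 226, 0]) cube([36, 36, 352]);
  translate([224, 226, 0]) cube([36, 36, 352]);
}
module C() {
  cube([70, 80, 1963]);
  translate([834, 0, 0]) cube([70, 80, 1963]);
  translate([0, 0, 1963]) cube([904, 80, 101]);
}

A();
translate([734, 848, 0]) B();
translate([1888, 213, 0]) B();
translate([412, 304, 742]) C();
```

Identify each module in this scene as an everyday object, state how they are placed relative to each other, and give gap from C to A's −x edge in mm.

The door frame's min-x is at 412; the table's min-x is 0; gap = 412 mm.

A is a table. B is a stool. C is a door frame. Two stools sit around the table at the +y, +x sides. The door frame is on top of the table, centred. The gap from the door frame to the table's −x edge is 412 mm.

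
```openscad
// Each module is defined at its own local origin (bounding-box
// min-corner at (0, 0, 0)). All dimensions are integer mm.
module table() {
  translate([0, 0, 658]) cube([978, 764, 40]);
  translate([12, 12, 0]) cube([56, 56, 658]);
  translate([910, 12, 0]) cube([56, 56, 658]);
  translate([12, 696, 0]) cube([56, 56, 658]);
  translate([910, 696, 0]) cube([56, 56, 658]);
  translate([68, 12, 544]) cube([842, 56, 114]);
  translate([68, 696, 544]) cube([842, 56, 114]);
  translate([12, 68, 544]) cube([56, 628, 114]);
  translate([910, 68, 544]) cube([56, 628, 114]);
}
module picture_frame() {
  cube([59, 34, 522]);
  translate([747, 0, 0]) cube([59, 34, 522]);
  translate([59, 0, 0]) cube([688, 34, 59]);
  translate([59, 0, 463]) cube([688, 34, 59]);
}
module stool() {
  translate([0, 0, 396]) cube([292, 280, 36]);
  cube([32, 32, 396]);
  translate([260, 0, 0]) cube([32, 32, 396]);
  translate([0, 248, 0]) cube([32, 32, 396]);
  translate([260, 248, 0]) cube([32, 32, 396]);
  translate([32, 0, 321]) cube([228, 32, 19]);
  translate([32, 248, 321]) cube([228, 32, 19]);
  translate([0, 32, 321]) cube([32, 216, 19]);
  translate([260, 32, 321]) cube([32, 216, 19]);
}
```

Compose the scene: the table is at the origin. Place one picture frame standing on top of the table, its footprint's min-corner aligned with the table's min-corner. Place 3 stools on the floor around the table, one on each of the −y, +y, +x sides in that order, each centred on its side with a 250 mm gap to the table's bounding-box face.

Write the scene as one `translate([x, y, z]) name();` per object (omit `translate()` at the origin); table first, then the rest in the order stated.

table();
translate([0, 0, 698]) picture_frame();
translate([343, -530, 0]) stool();
translate([343, 1014, 0]) stool();
translate([1228, 242, 0]) stool();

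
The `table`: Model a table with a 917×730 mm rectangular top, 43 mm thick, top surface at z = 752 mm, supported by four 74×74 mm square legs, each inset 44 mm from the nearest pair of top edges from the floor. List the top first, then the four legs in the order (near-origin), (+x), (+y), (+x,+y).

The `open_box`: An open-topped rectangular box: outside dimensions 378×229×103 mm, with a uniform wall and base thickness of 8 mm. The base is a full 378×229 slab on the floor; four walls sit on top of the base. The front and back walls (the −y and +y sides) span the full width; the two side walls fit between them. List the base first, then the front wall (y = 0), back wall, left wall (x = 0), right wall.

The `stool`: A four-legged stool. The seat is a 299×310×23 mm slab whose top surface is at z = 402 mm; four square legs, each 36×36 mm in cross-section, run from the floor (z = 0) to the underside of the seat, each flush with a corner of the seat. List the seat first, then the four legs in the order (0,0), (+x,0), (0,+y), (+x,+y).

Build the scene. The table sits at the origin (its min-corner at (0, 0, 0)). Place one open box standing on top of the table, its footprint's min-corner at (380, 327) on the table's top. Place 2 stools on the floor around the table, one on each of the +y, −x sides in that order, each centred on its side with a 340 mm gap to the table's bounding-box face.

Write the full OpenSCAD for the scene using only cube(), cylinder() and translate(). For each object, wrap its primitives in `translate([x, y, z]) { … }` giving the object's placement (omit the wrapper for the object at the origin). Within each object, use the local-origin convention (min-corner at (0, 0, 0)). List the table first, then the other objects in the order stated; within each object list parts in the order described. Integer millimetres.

translate([0, 0, 709]) cube([917, 730, 43]);
translate([44, 44, 0]) cube([74, 74, 709]);
translate([799, 44, 0]) cube([74, 74, 709]);
translate([44, 612, 0]) cube([74, 74, 709]);
translate([799, 612, 0]) cube([74, 74, 709]);
translate([380, 327, 752]) {
  cube([378, 229, 8]);
  translate([0, 0, 8]) cube([378, 8, 95]);
  translate([0, 221, 8]) cube([378, 8, 95]);
  translate([0, 8, 8]) cube([8, 213, 95]);
  translate([370, 8, 8]) cube([8, 213, 95]);
}
translate([309, 1070, 0]) {
  translate([0, 0, 379]) cube([299, 310, 23]);
  cube([36, 36, 379]);
  translate([263, 0, 0]) cube([36, 36, 379]);
  translate([0, 274, 0]) cube([36, 36, 379]);
  translate([263, 274, 0]) cube([36, 36, 379]);
}
translate([-639, 210, 0]) {
  translate([0, 0, 379]) cube([299, 310, 23]);
  cube([36, 36, 379]);
  translate([263, 0, 0]) cube([36, 36, 379]);
  translate([0, 274, 0]) cube([36, 36, 379]);
  translate([263, 274, 0]) cube([36, 36, 379]);
}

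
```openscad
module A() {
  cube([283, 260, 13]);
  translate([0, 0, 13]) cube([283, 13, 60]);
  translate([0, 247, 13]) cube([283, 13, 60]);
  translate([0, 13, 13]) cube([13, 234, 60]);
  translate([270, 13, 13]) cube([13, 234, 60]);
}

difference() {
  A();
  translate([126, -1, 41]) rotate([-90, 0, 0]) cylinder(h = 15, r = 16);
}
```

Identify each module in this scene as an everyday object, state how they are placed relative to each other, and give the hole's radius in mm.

A is an open box. The open box has a circular hole through its front wall. The hole's radius is 16 mm.

The subtracted cylinder has r = 16 mm.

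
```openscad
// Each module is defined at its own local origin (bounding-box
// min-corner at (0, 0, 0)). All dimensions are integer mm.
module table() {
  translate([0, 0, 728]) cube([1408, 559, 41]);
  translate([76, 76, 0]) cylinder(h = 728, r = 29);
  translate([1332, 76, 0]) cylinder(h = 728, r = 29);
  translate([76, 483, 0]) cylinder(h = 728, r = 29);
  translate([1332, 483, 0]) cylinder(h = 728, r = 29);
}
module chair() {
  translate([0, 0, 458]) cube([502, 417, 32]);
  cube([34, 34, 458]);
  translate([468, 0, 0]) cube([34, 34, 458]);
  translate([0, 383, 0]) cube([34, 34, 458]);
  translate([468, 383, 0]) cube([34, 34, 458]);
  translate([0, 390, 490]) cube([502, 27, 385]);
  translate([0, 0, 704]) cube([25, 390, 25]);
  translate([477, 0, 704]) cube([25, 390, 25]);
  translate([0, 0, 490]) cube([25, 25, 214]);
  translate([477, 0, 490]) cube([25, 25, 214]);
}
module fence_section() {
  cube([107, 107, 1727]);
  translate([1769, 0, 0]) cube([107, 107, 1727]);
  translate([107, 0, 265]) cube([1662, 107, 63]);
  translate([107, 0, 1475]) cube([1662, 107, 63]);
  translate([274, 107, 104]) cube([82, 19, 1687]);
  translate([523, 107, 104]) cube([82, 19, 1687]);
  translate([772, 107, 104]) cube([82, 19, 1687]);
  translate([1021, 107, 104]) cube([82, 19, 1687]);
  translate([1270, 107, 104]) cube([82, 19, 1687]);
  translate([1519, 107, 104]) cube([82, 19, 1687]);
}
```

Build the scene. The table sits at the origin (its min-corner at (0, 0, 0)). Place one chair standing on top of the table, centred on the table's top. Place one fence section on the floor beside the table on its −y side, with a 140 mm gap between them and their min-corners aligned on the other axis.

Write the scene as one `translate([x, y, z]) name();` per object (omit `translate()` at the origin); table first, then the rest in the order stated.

table();
translate([453, 71, 769]) chair();
translate([0, -266, 0]) fence_section();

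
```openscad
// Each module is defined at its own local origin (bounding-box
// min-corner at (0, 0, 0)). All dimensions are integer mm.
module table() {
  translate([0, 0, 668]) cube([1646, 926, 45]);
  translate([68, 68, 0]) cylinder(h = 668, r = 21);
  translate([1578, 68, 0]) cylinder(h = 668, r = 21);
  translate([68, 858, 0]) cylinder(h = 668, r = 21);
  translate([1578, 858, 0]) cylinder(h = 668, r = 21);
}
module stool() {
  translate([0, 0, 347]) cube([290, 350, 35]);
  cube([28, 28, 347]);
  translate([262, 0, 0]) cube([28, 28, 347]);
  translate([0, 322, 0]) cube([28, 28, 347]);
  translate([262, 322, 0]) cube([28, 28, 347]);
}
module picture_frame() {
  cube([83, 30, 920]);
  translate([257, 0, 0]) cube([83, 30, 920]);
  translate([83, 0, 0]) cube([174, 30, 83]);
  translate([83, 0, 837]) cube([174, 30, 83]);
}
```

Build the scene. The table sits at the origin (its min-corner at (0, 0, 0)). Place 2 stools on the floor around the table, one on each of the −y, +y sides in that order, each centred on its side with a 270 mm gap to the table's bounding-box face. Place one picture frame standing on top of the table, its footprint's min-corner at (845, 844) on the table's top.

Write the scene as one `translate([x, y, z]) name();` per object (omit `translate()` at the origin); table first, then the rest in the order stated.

table();
translate([678, -620, 0]) stool();
translate([678, 1196, 0]) stool();
translate([845, 844, 713]) picture_frame();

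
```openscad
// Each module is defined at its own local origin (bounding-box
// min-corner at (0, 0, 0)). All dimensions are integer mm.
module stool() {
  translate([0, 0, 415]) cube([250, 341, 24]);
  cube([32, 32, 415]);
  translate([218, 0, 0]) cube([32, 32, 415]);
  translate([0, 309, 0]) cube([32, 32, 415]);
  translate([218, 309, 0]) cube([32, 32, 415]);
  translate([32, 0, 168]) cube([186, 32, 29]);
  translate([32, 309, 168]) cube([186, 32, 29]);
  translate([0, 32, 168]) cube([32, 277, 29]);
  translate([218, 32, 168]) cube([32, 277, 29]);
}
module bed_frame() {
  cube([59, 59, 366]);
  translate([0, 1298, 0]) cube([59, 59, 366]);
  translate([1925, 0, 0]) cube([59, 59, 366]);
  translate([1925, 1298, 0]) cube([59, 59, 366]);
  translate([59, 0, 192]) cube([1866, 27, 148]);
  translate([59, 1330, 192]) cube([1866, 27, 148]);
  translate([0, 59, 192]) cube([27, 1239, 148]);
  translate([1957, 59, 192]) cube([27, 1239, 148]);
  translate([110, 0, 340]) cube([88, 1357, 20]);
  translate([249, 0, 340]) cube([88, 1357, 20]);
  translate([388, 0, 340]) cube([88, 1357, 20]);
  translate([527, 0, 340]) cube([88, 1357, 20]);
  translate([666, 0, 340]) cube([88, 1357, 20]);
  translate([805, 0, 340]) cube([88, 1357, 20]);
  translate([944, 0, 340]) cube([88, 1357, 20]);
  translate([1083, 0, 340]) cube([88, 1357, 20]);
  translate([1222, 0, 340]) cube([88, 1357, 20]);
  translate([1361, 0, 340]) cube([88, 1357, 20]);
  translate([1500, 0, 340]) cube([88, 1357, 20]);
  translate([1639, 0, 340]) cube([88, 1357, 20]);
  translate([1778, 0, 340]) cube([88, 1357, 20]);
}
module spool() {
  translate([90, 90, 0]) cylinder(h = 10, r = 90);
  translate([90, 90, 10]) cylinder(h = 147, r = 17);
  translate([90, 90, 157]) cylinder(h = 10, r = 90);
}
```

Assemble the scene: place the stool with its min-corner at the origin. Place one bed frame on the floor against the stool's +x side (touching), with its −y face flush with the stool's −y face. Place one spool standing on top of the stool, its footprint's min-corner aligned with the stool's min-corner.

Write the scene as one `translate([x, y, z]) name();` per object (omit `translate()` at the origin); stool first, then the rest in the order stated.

stool();
translate([250, 0, 0]) bed_frame();
translate([0, 0, 439]) spool();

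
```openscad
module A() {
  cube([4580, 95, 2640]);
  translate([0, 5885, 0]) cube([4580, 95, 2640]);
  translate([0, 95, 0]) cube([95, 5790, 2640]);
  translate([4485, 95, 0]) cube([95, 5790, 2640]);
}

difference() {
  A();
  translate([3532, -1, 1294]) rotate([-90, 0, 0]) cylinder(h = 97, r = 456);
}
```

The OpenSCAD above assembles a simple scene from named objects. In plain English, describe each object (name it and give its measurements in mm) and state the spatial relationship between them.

A is a box-shaped house frame (walls only): outside footprint 4580×5980 mm, wall height 2640 mm, wall thickness 95 mm. The two y-facing walls run the full x-width; the two x-facing walls fit between the inner faces of the y-facing walls.

The house frame has a circular hole of radius 456 mm through its front wall, centred at (x = 3532, z = 1294).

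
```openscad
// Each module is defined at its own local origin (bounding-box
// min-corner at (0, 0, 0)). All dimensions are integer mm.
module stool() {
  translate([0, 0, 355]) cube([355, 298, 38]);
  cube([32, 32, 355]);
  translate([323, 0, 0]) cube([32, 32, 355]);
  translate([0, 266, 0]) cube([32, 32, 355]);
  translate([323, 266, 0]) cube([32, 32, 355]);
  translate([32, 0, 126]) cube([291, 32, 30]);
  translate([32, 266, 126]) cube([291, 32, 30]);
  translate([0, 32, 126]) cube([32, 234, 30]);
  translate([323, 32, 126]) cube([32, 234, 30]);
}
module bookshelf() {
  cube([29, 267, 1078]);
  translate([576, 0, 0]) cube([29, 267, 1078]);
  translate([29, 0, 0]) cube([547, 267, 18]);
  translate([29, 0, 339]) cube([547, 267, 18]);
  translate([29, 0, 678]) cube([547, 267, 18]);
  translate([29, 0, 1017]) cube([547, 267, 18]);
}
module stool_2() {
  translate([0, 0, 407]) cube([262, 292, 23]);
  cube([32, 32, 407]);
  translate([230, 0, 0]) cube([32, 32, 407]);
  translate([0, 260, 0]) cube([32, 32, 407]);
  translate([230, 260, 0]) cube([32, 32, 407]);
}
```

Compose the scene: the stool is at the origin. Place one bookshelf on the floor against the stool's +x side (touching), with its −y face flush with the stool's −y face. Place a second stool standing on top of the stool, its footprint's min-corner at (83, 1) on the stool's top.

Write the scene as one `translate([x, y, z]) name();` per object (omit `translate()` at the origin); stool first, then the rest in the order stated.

stool();
translate([355, 0, 0]) bookshelf();
translate([83, 1, 393]) stool_2();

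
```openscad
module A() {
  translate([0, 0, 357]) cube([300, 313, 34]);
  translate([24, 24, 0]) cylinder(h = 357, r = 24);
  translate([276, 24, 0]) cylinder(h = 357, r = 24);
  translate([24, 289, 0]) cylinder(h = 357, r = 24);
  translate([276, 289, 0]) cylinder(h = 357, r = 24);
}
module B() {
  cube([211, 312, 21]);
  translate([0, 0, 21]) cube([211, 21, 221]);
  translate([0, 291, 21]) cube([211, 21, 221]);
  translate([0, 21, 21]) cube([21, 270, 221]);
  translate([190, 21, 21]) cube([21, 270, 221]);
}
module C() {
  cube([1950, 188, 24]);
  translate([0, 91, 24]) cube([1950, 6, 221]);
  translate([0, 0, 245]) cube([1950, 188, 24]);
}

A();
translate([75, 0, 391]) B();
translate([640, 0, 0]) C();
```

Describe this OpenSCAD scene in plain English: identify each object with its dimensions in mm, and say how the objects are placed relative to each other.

A is a four-legged stool. The seat is a 300×313×34 mm slab whose top surface is at z = 391 mm; four round legs, each 48 mm in diameter, run from the floor (z = 0) to the underside of the seat, each leg's axis is inset half a diameter from the nearest pair of seat edges (so the leg's bounding box is flush with the corner).

B is an open-topped rectangular box: outside dimensions 211×312×242 mm, with a uniform wall and base thickness of 21 mm. The base is a full 211×312 slab on the floor; four walls sit on top of the base. The front and back walls (the −y and +y sides) span the full width; the two side walls fit between them.

C is an I-beam lying along x, 1950 mm long. Overall section height 269 mm. Two flanges 188 mm wide (y) and 24 mm thick, one on the floor and one at the top; a web 6 mm thick runs between them, centred on the flange width.

The open box is on top of the stool. The I-beam is on the floor beside the stool on its +x side.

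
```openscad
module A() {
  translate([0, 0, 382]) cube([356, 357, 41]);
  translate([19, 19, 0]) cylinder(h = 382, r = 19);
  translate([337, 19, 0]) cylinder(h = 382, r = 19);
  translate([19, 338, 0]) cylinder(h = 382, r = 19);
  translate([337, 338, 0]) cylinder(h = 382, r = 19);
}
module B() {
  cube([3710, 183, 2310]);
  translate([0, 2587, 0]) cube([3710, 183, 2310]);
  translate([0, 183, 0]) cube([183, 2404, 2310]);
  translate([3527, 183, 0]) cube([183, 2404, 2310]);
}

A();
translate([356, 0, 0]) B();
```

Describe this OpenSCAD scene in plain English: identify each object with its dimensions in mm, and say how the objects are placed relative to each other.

A is a four-legged stool. The seat is 356×357 mm, 41 mm thick, top at z = 423 mm. It stands on four round legs, each 38 mm in diameter, from z = 0 to the seat underside, each leg's axis is inset half a diameter from the nearest pair of seat edges (so the leg's bounding box is flush with the corner).

B is a box-shaped house frame (walls only): outside footprint 3710×2770 mm, wall height 2310 mm, wall thickness 183 mm. The two y-facing walls run the full x-width; the two x-facing walls fit between the inner faces of the y-facing walls.

The house frame is against the stool's +x side, with their −y faces flush.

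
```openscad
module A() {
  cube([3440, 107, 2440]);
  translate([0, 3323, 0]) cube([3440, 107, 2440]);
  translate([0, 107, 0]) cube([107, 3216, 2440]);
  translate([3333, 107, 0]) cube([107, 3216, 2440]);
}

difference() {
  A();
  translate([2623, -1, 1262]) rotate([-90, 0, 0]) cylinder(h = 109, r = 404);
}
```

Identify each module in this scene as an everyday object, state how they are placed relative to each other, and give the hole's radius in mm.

The subtracted cylinder has r = 404 mm.

A is a house frame. The house frame has a circular hole through its front wall. The hole's radius is 404 mm.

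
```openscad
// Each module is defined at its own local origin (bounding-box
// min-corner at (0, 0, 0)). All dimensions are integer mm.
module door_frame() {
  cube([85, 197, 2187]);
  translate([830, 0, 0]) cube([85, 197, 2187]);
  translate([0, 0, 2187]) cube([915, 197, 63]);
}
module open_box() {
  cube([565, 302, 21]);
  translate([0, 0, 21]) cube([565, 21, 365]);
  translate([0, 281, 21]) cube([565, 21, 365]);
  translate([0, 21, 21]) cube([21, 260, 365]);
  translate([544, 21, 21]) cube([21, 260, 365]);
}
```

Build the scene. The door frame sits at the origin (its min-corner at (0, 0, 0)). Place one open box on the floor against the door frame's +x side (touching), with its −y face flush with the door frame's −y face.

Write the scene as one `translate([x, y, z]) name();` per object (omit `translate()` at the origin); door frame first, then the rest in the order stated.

door_frame();
translate([915, 0, 0]) open_box();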